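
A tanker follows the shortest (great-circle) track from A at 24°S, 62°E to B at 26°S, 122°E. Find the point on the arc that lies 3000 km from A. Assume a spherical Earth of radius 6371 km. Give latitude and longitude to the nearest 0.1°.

Convert each endpoint to a unit vector on the sphere (x = cos φ cos λ, y = cos φ sin λ, z = sin φ).
The central angle between the endpoints is δ = arccos(p₁·p₂) ≈ 0.941 rad (53.9°). The total great-circle distance is δ·R ≈ 0.941 × 6371 ≈ 5996 km, so the target fraction is f = 3000/5996 ≈ 0.500.
Interpolate at f ≈ 0.500 with slerp weights a = sin((1−f)δ)/sin δ ≈ 0.561, b = sin(fδ)/sin δ ≈ 0.561.
p = a·p₁ + b·p₂ ≈ (-0.027, 0.880, -0.474); φ = arcsin(p_z) ≈ -28.30°, λ = atan2(p_y, p_x) ≈ 91.75°.

≈ 28.3°S, 91.8°E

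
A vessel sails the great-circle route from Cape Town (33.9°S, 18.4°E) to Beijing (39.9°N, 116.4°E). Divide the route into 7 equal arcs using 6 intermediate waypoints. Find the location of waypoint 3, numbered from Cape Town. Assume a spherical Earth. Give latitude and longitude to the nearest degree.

The haversine formula gives a central angle δ ≈ 2.034 rad (116.5°) between the endpoints.
Interpolate at f = 3/7 with slerp weights a = sin((1−f)δ)/sin δ ≈ 1.025, b = sin(fδ)/sin δ ≈ 0.855.
p = a·p₁ + b·p₂ ≈ (0.516, 0.856, -0.023); φ = arcsin(p_z) ≈ -1.34°, λ = atan2(p_y, p_x) ≈ 58.93°.

≈ 1°S, 59°E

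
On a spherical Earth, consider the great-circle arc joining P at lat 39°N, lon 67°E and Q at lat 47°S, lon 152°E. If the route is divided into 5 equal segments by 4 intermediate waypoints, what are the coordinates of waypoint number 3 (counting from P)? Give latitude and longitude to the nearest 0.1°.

Convert each endpoint to a unit vector on the sphere (x = cos φ cos λ, y = cos φ sin λ, z = sin φ).
The central angle between the endpoints is δ = arccos(p₁·p₂) ≈ 1.998 rad (114.5°).
Interpolate at f = 3/5 with slerp weights a = sin((1−f)δ)/sin δ ≈ 0.787, b = sin(fδ)/sin δ ≈ 1.023.
p = a·p₁ + b·p₂ ≈ (-0.377, 0.891, -0.253); φ = arcsin(p_z) ≈ -14.65°, λ = atan2(p_y, p_x) ≈ 112.94°.

≈ lat 14.7°S, lon 112.9°E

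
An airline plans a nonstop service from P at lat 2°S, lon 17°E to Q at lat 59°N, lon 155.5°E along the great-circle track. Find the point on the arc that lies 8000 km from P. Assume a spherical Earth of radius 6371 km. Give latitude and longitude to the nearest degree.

≈ lat 60°N, lon 63°E

From cos δ = sin φ₁ sin φ₂ + cos φ₁ cos φ₂ cos Δλ, the central angle is δ ≈ 1.999 rad (114.5°). The total great-circle distance is δ·R ≈ 1.999 × 6371 ≈ 12737 km, so the target fraction is f = 8000/12737 ≈ 0.628.
Interpolate at f ≈ 0.628 with slerp weights a = sin((1−f)δ)/sin δ ≈ 0.744, b = sin(fδ)/sin δ ≈ 1.045.
p = a·p₁ + b·p₂ ≈ (0.221, 0.441, 0.870); φ = arcsin(p_z) ≈ 60.45°, λ = atan2(p_y, p_x) ≈ 63.33°.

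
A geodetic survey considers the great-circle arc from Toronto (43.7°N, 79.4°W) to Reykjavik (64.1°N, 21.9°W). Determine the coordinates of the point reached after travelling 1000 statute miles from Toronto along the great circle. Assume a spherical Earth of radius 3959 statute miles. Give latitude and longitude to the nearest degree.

≈ 54°N, 64°W

From cos δ = sin φ₁ sin φ₂ + cos φ₁ cos φ₂ cos Δλ, the central angle is δ ≈ 0.658 rad (37.7°). The total great-circle distance is δ·R ≈ 0.658 × 3959 ≈ 2605 mi, so the target fraction is f = 1000/2605 ≈ 0.384.
Interpolate at f ≈ 0.384 with slerp weights a = sin((1−f)δ)/sin δ ≈ 0.645, b = sin(fδ)/sin δ ≈ 0.409.
p = a·p₁ + b·p₂ ≈ (0.251, -0.525, 0.813); φ = arcsin(p_z) ≈ 54.41°, λ = atan2(p_y, p_x) ≈ -64.41°.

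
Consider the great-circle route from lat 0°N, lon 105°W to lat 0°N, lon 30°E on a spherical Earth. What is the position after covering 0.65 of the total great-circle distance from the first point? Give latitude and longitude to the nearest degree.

Convert each endpoint to a unit vector on the sphere (x = cos φ cos λ, y = cos φ sin λ, z = sin φ).
The central angle between the endpoints is δ = arccos(p₁·p₂) ≈ 2.356 rad (135.0°).
Interpolate at f = 0.65 with slerp weights a = sin((1−f)δ)/sin δ ≈ 1.038, b = sin(fδ)/sin δ ≈ 1.413.
p = a·p₁ + b·p₂ ≈ (0.955, -0.297, 0.000); φ = arcsin(p_z) ≈ 0.00°, λ = atan2(p_y, p_x) ≈ -17.25°.

≈ lat 0°N, lon 17°W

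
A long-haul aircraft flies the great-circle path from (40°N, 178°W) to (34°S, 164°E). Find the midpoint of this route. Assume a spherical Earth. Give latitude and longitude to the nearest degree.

From cos δ = sin φ₁ sin φ₂ + cos φ₁ cos φ₂ cos Δλ, the central angle is δ ≈ 1.324 rad (75.8°).
Interpolate at f = 1/2 with slerp weights a = sin((1−f)δ)/sin δ ≈ 0.634, b = sin(fδ)/sin δ ≈ 0.634.
p = a·p₁ + b·p₂ ≈ (-0.990, 0.128, 0.053); φ = arcsin(p_z) ≈ 3.04°, λ = atan2(p_y, p_x) ≈ 172.64°.

≈ (3°N, 173°E)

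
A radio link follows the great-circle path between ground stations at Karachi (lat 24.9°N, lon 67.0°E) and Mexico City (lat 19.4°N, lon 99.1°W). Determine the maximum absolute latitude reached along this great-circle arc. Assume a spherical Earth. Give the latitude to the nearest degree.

The great circle lies in the plane with unit normal n̂ = (p₁ × p₂)/|p₁ × p₂|.
Here n̂_z ≈ -0.284; the vertex latitude is φ_max = arccos|n̂_z| ≈ 73.5°.
Check via Clairaut: cos φ_max = |cos φ₁| · sin C = cos(24.9°)·sin(18.3°) ≈ 0.284, again giving ≈ 73.5°.

≈ 73°N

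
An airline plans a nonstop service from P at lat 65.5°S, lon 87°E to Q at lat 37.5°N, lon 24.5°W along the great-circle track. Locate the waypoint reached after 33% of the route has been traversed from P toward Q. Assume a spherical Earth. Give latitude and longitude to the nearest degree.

≈ lat 41°S, lon 20°E

Convert each endpoint to a unit vector on the sphere (x = cos φ cos λ, y = cos φ sin λ, z = sin φ).
The central angle between the endpoints is δ = arccos(p₁·p₂) ≈ 2.311 rad (132.4°).
Interpolate at f = 0.33 with slerp weights a = sin((1−f)δ)/sin δ ≈ 1.354, b = sin(fδ)/sin δ ≈ 0.936.
p = a·p₁ + b·p₂ ≈ (0.705, 0.253, -0.663); φ = arcsin(p_z) ≈ -41.50°, λ = atan2(p_y, p_x) ≈ 19.74°.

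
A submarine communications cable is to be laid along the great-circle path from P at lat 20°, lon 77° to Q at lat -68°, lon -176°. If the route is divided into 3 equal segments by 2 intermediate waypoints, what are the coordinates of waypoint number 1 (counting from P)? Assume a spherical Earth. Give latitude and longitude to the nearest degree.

Write both endpoints as unit vectors p₁, p₂ with components (cos φ cos λ, cos φ sin λ, sin φ).
The central angle between the endpoints is δ = arccos(p₁·p₂) ≈ 2.004 rad (114.8°).
Interpolate at f = 1/3 with slerp weights a = sin((1−f)δ)/sin δ ≈ 1.072, b = sin(fδ)/sin δ ≈ 0.683.
p = a·p₁ + b·p₂ ≈ (-0.029, 0.963, -0.266); φ = arcsin(p_z) ≈ -15.45°, λ = atan2(p_y, p_x) ≈ 91.70°.

≈ lat -15°, lon 92°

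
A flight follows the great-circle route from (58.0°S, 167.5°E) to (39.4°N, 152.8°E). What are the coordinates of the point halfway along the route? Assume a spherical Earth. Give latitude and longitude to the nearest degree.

≈ (9°S, 159°E)

Convert each endpoint to a unit vector on the sphere (x = cos φ cos λ, y = cos φ sin λ, z = sin φ).
The central angle between the endpoints is δ = arccos(p₁·p₂) ≈ 1.713 rad (98.2°).
Interpolate at f = 1/2 with slerp weights a = sin((1−f)δ)/sin δ ≈ 0.763, b = sin(fδ)/sin δ ≈ 0.763.
p = a·p₁ + b·p₂ ≈ (-0.920, 0.357, -0.163); φ = arcsin(p_z) ≈ -9.37°, λ = atan2(p_y, p_x) ≈ 158.77°.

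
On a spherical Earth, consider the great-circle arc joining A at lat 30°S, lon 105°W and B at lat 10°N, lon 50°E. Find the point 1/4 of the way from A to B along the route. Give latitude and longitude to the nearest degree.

≈ lat 45°S, lon 61°W

From cos δ = sin φ₁ sin φ₂ + cos φ₁ cos φ₂ cos Δλ, the central angle is δ ≈ 2.606 rad (149.3°).
Interpolate at f = 1/4 with slerp weights a = sin((1−f)δ)/sin δ ≈ 1.816, b = sin(fδ)/sin δ ≈ 1.187.
p = a·p₁ + b·p₂ ≈ (0.345, -0.623, -0.702); φ = arcsin(p_z) ≈ -44.58°, λ = atan2(p_y, p_x) ≈ -61.07°.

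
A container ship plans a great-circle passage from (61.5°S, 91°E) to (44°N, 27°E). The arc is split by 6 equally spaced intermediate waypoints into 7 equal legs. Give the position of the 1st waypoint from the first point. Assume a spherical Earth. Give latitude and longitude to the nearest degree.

≈ (48°S, 73°E)

Convert each endpoint to a unit vector on the sphere (x = cos φ cos λ, y = cos φ sin λ, z = sin φ).
The central angle between the endpoints is δ = arccos(p₁·p₂) ≈ 2.049 rad (117.4°).
Interpolate at f = 1/7 with slerp weights a = sin((1−f)δ)/sin δ ≈ 1.107, b = sin(fδ)/sin δ ≈ 0.325.
p = a·p₁ + b·p₂ ≈ (0.199, 0.634, -0.747); φ = arcsin(p_z) ≈ -48.34°, λ = atan2(p_y, p_x) ≈ 72.58°.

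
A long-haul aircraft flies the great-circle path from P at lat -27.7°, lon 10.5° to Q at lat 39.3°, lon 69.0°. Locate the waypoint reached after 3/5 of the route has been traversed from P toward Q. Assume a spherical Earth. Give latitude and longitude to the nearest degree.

≈ lat 14°, lon 43°

Write both endpoints as unit vectors p₁, p₂ with components (cos φ cos λ, cos φ sin λ, sin φ).
The central angle between the endpoints is δ = arccos(p₁·p₂) ≈ 1.507 rad (86.4°).
Interpolate at f = 3/5 with slerp weights a = sin((1−f)δ)/sin δ ≈ 0.568, b = sin(fδ)/sin δ ≈ 0.788.
p = a·p₁ + b·p₂ ≈ (0.713, 0.661, 0.235); φ = arcsin(p_z) ≈ 13.58°, λ = atan2(p_y, p_x) ≈ 42.82°.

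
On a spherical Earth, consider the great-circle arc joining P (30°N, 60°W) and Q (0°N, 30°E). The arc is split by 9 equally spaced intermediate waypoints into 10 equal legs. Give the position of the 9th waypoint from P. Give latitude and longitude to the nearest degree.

Convert each endpoint to a unit vector on the sphere (x = cos φ cos λ, y = cos φ sin λ, z = sin φ).
The central angle between the endpoints is δ = arccos(p₁·p₂) ≈ 1.571 rad (90.0°).
Interpolate at f = 9/10 with slerp weights a = sin((1−f)δ)/sin δ ≈ 0.156, b = sin(fδ)/sin δ ≈ 0.988.
p = a·p₁ + b·p₂ ≈ (0.923, 0.377, 0.078); φ = arcsin(p_z) ≈ 4.49°, λ = atan2(p_y, p_x) ≈ 22.19°.

≈ (4°N, 22°E)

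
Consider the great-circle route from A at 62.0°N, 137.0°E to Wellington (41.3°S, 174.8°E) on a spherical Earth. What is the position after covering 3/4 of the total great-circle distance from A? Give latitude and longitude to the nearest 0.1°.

The haversine formula gives a central angle δ ≈ 1.880 rad (107.7°) between the endpoints.
Interpolate at f = 3/4 with slerp weights a = sin((1−f)δ)/sin δ ≈ 0.475, b = sin(fδ)/sin δ ≈ 1.036.
p = a·p₁ + b·p₂ ≈ (-0.938, 0.223, -0.264); φ = arcsin(p_z) ≈ -15.32°, λ = atan2(p_y, p_x) ≈ 166.65°.

≈ 15.3°S, 166.6°E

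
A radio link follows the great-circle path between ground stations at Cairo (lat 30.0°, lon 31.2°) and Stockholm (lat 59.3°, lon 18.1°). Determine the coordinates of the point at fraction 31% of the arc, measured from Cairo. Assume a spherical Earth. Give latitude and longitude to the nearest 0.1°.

Write both endpoints as unit vectors p₁, p₂ with components (cos φ cos λ, cos φ sin λ, sin φ).
The central angle between the endpoints is δ = arccos(p₁·p₂) ≈ 0.534 rad (30.6°).
Interpolate at f = 0.31 with slerp weights a = sin((1−f)δ)/sin δ ≈ 0.708, b = sin(fδ)/sin δ ≈ 0.324.
p = a·p₁ + b·p₂ ≈ (0.681, 0.369, 0.632); φ = arcsin(p_z) ≈ 39.22°, λ = atan2(p_y, p_x) ≈ 28.43°.

≈ lat 39.2°, lon 28.4°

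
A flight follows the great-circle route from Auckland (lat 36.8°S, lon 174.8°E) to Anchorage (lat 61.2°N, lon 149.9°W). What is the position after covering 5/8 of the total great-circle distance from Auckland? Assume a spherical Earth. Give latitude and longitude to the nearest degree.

The haversine formula gives a central angle δ ≈ 1.782 rad (102.1°) between the endpoints.
Interpolate at f = 5/8 with slerp weights a = sin((1−f)δ)/sin δ ≈ 0.634, b = sin(fδ)/sin δ ≈ 0.918.
p = a·p₁ + b·p₂ ≈ (-0.888, -0.176, 0.425); φ = arcsin(p_z) ≈ 25.13°, λ = atan2(p_y, p_x) ≈ -168.80°.

≈ lat 25°N, lon 169°W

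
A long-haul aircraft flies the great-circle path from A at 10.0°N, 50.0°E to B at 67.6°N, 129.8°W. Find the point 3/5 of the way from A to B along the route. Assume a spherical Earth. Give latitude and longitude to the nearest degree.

Write both endpoints as unit vectors p₁, p₂ with components (cos φ cos λ, cos φ sin λ, sin φ).
The central angle between the endpoints is δ = arccos(p₁·p₂) ≈ 1.787 rad (102.4°).
Interpolate at f = 3/5 with slerp weights a = sin((1−f)δ)/sin δ ≈ 0.671, b = sin(fδ)/sin δ ≈ 0.899.
p = a·p₁ + b·p₂ ≈ (0.206, 0.243, 0.948); φ = arcsin(p_z) ≈ 71.44°, λ = atan2(p_y, p_x) ≈ 49.78°.

≈ 71°N, 50°E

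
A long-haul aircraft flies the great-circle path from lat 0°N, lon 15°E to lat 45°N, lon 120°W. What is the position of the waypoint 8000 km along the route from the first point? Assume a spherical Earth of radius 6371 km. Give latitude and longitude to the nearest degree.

Convert each endpoint to a unit vector on the sphere (x = cos φ cos λ, y = cos φ sin λ, z = sin φ).
The central angle between the endpoints is δ = arccos(p₁·p₂) ≈ 2.094 rad (120.0°). The total great-circle distance is δ·R ≈ 2.094 × 6371 ≈ 13343 km, so the target fraction is f = 8000/13343 ≈ 0.600.
Interpolate at f ≈ 0.600 with slerp weights a = sin((1−f)δ)/sin δ ≈ 0.859, b = sin(fδ)/sin δ ≈ 1.098.
p = a·p₁ + b·p₂ ≈ (0.441, -0.450, 0.776); φ = arcsin(p_z) ≈ 50.92°, λ = atan2(p_y, p_x) ≈ -45.55°.

≈ lat 51°N, lon 46°W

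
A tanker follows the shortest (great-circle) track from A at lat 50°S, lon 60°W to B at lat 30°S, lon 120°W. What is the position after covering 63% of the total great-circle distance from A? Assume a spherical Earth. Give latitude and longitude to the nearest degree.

Convert each endpoint to a unit vector on the sphere (x = cos φ cos λ, y = cos φ sin λ, z = sin φ).
The central angle between the endpoints is δ = arccos(p₁·p₂) ≈ 0.848 rad (48.6°).
Interpolate at f = 0.63 with slerp weights a = sin((1−f)δ)/sin δ ≈ 0.412, b = sin(fδ)/sin δ ≈ 0.679.
p = a·p₁ + b·p₂ ≈ (-0.162, -0.738, -0.655); φ = arcsin(p_z) ≈ -40.90°, λ = atan2(p_y, p_x) ≈ -102.36°.

≈ lat 41°S, lon 102°W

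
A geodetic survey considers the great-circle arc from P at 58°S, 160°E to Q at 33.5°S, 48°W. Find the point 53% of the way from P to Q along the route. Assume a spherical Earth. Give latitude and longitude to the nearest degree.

≈ 71°S, 77°W

Write both endpoints as unit vectors p₁, p₂ with components (cos φ cos λ, cos φ sin λ, sin φ).
The central angle between the endpoints is δ = arccos(p₁·p₂) ≈ 1.493 rad (85.5°).
Interpolate at f = 0.53 with slerp weights a = sin((1−f)δ)/sin δ ≈ 0.647, b = sin(fδ)/sin δ ≈ 0.713.
p = a·p₁ + b·p₂ ≈ (0.076, -0.325, -0.943); φ = arcsin(p_z) ≈ -70.52°, λ = atan2(p_y, p_x) ≈ -76.89°.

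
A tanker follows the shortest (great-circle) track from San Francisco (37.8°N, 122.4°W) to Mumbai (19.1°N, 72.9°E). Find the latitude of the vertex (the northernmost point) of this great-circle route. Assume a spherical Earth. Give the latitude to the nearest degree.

≈ 77°N

The great circle lies in the plane with unit normal n̂ = (p₁ × p₂)/|p₁ × p₂|.
Here n̂_z ≈ -0.231; the vertex latitude is φ_max = arccos|n̂_z| ≈ 76.7°.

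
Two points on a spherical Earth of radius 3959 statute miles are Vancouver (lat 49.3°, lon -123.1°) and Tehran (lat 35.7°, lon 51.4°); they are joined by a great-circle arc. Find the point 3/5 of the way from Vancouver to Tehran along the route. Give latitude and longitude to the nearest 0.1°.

≈ lat 73.4°, lon 43.6°

Convert each endpoint to a unit vector on the sphere (x = cos φ cos λ, y = cos φ sin λ, z = sin φ).
The central angle between the endpoints is δ = arccos(p₁·p₂) ≈ 1.656 rad (94.9°).
Interpolate at f = 3/5 with slerp weights a = sin((1−f)δ)/sin δ ≈ 0.617, b = sin(fδ)/sin δ ≈ 0.841.
p = a·p₁ + b·p₂ ≈ (0.206, 0.197, 0.959); φ = arcsin(p_z) ≈ 73.45°, λ = atan2(p_y, p_x) ≈ 43.62°.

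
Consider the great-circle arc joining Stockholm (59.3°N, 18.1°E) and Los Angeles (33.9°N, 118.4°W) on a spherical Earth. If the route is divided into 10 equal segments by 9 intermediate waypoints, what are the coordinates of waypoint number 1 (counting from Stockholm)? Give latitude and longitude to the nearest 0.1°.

≈ 65.4°N, 6.9°E

The haversine formula gives a central angle δ ≈ 1.398 rad (80.1°) between the endpoints.
Interpolate at f = 1/10 with slerp weights a = sin((1−f)δ)/sin δ ≈ 0.966, b = sin(fδ)/sin δ ≈ 0.141.
p = a·p₁ + b·p₂ ≈ (0.413, 0.050, 0.909); φ = arcsin(p_z) ≈ 65.42°, λ = atan2(p_y, p_x) ≈ 6.90°.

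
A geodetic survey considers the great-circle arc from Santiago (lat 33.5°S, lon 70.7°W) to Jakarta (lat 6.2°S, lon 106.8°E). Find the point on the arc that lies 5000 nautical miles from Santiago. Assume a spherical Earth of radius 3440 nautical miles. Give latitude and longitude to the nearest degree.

≈ lat 63°S, lon 101°E

From cos δ = sin φ₁ sin φ₂ + cos φ₁ cos φ₂ cos Δλ, the central angle is δ ≈ 2.447 rad (140.2°). The total great-circle distance is δ·R ≈ 2.447 × 3440 ≈ 8419 nmi, so the target fraction is f = 5000/8419 ≈ 0.594.
Interpolate at f ≈ 0.594 with slerp weights a = sin((1−f)δ)/sin δ ≈ 1.310, b = sin(fδ)/sin δ ≈ 1.552.
p = a·p₁ + b·p₂ ≈ (-0.085, 0.446, -0.891); φ = arcsin(p_z) ≈ -62.98°, λ = atan2(p_y, p_x) ≈ 100.78°.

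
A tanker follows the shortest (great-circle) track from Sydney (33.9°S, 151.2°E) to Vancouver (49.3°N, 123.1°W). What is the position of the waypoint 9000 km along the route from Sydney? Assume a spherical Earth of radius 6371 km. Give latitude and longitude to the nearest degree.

Convert each endpoint to a unit vector on the sphere (x = cos φ cos λ, y = cos φ sin λ, z = sin φ).
The central angle between the endpoints is δ = arccos(p₁·p₂) ≈ 1.963 rad (112.5°). The total great-circle distance is δ·R ≈ 1.963 × 6371 ≈ 12507 km, so the target fraction is f = 9000/12507 ≈ 0.720.
Interpolate at f ≈ 0.720 with slerp weights a = sin((1−f)δ)/sin δ ≈ 0.566, b = sin(fδ)/sin δ ≈ 1.069.
p = a·p₁ + b·p₂ ≈ (-0.792, -0.357, 0.495); φ = arcsin(p_z) ≈ 29.64°, λ = atan2(p_y, p_x) ≈ -155.71°.

≈ 30°N, 156°W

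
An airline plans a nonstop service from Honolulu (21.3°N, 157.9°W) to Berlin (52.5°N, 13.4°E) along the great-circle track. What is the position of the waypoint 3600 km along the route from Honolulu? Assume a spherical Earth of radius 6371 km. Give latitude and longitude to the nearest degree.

From cos δ = sin φ₁ sin φ₂ + cos φ₁ cos φ₂ cos Δλ, the central angle is δ ≈ 1.847 rad (105.8°). The total great-circle distance is δ·R ≈ 1.847 × 6371 ≈ 11766 km, so the target fraction is f = 3600/11766 ≈ 0.306.
Interpolate at f ≈ 0.306 with slerp weights a = sin((1−f)δ)/sin δ ≈ 0.996, b = sin(fδ)/sin δ ≈ 0.557.
p = a·p₁ + b·p₂ ≈ (-0.530, -0.271, 0.803); φ = arcsin(p_z) ≈ 53.45°, λ = atan2(p_y, p_x) ≈ -152.96°.

≈ 53°N, 153°W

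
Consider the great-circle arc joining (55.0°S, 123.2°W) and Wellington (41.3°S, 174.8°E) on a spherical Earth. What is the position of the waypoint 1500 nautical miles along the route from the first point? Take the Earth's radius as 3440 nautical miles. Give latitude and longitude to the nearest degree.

Convert each endpoint to a unit vector on the sphere (x = cos φ cos λ, y = cos φ sin λ, z = sin φ).
The central angle between the endpoints is δ = arccos(p₁·p₂) ≈ 0.733 rad (42.0°). The total great-circle distance is δ·R ≈ 0.733 × 3440 ≈ 2523 nmi, so the target fraction is f = 1500/2523 ≈ 0.595.
Interpolate at f ≈ 0.595 with slerp weights a = sin((1−f)δ)/sin δ ≈ 0.438, b = sin(fδ)/sin δ ≈ 0.631.
p = a·p₁ + b·p₂ ≈ (-0.610, -0.167, -0.775); φ = arcsin(p_z) ≈ -50.80°, λ = atan2(p_y, p_x) ≈ -164.67°.

≈ (51°S, 165°W)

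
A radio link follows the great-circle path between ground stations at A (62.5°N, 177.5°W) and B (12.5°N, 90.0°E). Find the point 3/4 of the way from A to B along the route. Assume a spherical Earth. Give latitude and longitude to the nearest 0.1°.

≈ (29.9°N, 100.7°E)

Convert each endpoint to a unit vector on the sphere (x = cos φ cos λ, y = cos φ sin λ, z = sin φ).
The central angle between the endpoints is δ = arccos(p₁·p₂) ≈ 1.398 rad (80.1°).
Interpolate at f = 3/4 with slerp weights a = sin((1−f)δ)/sin δ ≈ 0.348, b = sin(fδ)/sin δ ≈ 0.880.
p = a·p₁ + b·p₂ ≈ (-0.160, 0.852, 0.499); φ = arcsin(p_z) ≈ 29.91°, λ = atan2(p_y, p_x) ≈ 100.66°.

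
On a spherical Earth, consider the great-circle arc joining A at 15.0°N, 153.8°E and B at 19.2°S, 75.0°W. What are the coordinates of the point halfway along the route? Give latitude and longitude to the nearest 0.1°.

Write both endpoints as unit vectors p₁, p₂ with components (cos φ cos λ, cos φ sin λ, sin φ).
The central angle between the endpoints is δ = arccos(p₁·p₂) ≈ 2.327 rad (133.3°).
Interpolate at f = 1/2 with slerp weights a = sin((1−f)δ)/sin δ ≈ 1.262, b = sin(fδ)/sin δ ≈ 1.262.
p = a·p₁ + b·p₂ ≈ (-0.785, -0.613, -0.088); φ = arcsin(p_z) ≈ -5.07°, λ = atan2(p_y, p_x) ≈ -142.02°.

≈ 5.1°S, 142.0°W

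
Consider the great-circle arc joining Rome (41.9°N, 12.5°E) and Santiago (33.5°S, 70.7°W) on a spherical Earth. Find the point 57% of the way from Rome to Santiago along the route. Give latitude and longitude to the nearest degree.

≈ (0°N, 37°W)

Write both endpoints as unit vectors p₁, p₂ with components (cos φ cos λ, cos φ sin λ, sin φ).
The central angle between the endpoints is δ = arccos(p₁·p₂) ≈ 1.870 rad (107.2°).
Interpolate at f = 0.57 with slerp weights a = sin((1−f)δ)/sin δ ≈ 0.754, b = sin(fδ)/sin δ ≈ 0.916.
p = a·p₁ + b·p₂ ≈ (0.800, -0.600, -0.002); φ = arcsin(p_z) ≈ -0.12°, λ = atan2(p_y, p_x) ≈ -36.84°.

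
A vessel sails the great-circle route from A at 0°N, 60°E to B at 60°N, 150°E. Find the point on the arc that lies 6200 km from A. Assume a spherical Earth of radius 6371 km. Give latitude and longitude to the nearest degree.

The haversine formula gives a central angle δ ≈ 1.571 rad (90.0°) between the endpoints. The total great-circle distance is δ·R ≈ 1.571 × 6371 ≈ 10008 km, so the target fraction is f = 6200/10008 ≈ 0.620.
Interpolate at f ≈ 0.620 with slerp weights a = sin((1−f)δ)/sin δ ≈ 0.563, b = sin(fδ)/sin δ ≈ 0.827.
p = a·p₁ + b·p₂ ≈ (-0.077, 0.694, 0.716); φ = arcsin(p_z) ≈ 45.72°, λ = atan2(p_y, p_x) ≈ 96.30°.

≈ 46°N, 96°E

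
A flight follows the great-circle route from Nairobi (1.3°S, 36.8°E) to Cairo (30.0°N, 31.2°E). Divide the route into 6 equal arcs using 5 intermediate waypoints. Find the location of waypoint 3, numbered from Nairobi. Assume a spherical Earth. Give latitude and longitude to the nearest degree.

From cos δ = sin φ₁ sin φ₂ + cos φ₁ cos φ₂ cos Δλ, the central angle is δ ≈ 0.554 rad (31.8°).
Interpolate at f = 3/6 with slerp weights a = sin((1−f)δ)/sin δ ≈ 0.520, b = sin(fδ)/sin δ ≈ 0.520.
p = a·p₁ + b·p₂ ≈ (0.801, 0.545, 0.248); φ = arcsin(p_z) ≈ 14.37°, λ = atan2(p_y, p_x) ≈ 34.20°.

≈ 14°N, 34°E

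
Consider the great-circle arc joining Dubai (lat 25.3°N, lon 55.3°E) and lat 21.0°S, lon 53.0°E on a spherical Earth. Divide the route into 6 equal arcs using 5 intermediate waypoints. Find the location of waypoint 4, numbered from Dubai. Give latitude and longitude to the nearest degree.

≈ lat 6°S, lon 54°E

Convert each endpoint to a unit vector on the sphere (x = cos φ cos λ, y = cos φ sin λ, z = sin φ).
The central angle between the endpoints is δ = arccos(p₁·p₂) ≈ 0.809 rad (46.4°).
Interpolate at f = 4/6 with slerp weights a = sin((1−f)δ)/sin δ ≈ 0.368, b = sin(fδ)/sin δ ≈ 0.710.
p = a·p₁ + b·p₂ ≈ (0.588, 0.803, -0.097); φ = arcsin(p_z) ≈ -5.57°, λ = atan2(p_y, p_x) ≈ 53.77°.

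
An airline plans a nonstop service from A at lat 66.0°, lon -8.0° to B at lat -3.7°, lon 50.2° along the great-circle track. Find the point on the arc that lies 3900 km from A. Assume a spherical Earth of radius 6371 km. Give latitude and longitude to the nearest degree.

≈ lat 39°, lon 31°

The haversine formula gives a central angle δ ≈ 1.415 rad (81.1°) between the endpoints. The total great-circle distance is δ·R ≈ 1.415 × 6371 ≈ 9016 km, so the target fraction is f = 3900/9016 ≈ 0.433.
Interpolate at f ≈ 0.433 with slerp weights a = sin((1−f)δ)/sin δ ≈ 0.728, b = sin(fδ)/sin δ ≈ 0.582.
p = a·p₁ + b·p₂ ≈ (0.665, 0.405, 0.628); φ = arcsin(p_z) ≈ 38.89°, λ = atan2(p_y, p_x) ≈ 31.33°.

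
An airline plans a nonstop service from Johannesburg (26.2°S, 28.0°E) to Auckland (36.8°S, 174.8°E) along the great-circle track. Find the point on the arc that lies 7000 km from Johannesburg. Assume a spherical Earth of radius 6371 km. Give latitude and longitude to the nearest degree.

≈ 65°S, 110°E

From cos δ = sin φ₁ sin φ₂ + cos φ₁ cos φ₂ cos Δλ, the central angle is δ ≈ 1.914 rad (109.7°). The total great-circle distance is δ·R ≈ 1.914 × 6371 ≈ 12195 km, so the target fraction is f = 7000/12195 ≈ 0.574.
Interpolate at f ≈ 0.574 with slerp weights a = sin((1−f)δ)/sin δ ≈ 0.773, b = sin(fδ)/sin δ ≈ 0.946.
p = a·p₁ + b·p₂ ≈ (-0.142, 0.394, -0.908); φ = arcsin(p_z) ≈ -65.23°, λ = atan2(p_y, p_x) ≈ 109.76°.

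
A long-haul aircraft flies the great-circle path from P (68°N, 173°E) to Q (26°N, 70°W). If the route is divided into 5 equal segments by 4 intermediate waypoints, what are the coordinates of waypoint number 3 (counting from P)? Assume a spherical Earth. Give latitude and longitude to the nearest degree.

From cos δ = sin φ₁ sin φ₂ + cos φ₁ cos φ₂ cos Δλ, the central angle is δ ≈ 1.314 rad (75.3°).
Interpolate at f = 3/5 with slerp weights a = sin((1−f)δ)/sin δ ≈ 0.519, b = sin(fδ)/sin δ ≈ 0.733.
p = a·p₁ + b·p₂ ≈ (0.033, -0.596, 0.803); φ = arcsin(p_z) ≈ 53.37°, λ = atan2(p_y, p_x) ≈ -86.87°.

≈ (53°N, 87°W)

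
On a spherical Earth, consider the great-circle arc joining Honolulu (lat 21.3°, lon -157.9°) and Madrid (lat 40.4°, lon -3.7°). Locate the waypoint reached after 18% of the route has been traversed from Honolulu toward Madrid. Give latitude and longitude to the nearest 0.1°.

≈ lat 40.1°, lon -148.4°

Convert each endpoint to a unit vector on the sphere (x = cos φ cos λ, y = cos φ sin λ, z = sin φ).
The central angle between the endpoints is δ = arccos(p₁·p₂) ≈ 1.986 rad (113.8°).
Interpolate at f = 0.18 with slerp weights a = sin((1−f)δ)/sin δ ≈ 1.091, b = sin(fδ)/sin δ ≈ 0.382.
p = a·p₁ + b·p₂ ≈ (-0.651, -0.401, 0.644); φ = arcsin(p_z) ≈ 40.10°, λ = atan2(p_y, p_x) ≈ -148.36°.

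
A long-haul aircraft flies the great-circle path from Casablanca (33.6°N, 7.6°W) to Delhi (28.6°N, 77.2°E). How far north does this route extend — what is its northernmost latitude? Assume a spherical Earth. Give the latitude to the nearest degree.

≈ 39°N

The great circle lies in the plane with unit normal n̂ = (p₁ × p₂)/|p₁ × p₂|.
Here n̂_z ≈ +0.772; the vertex latitude is φ_max = arccos|n̂_z| ≈ 39.5°.
Check via Clairaut: cos φ_max = |cos φ₁| · sin C = cos(33.6°)·sin(67.9°) ≈ 0.772, again giving ≈ 39.5°.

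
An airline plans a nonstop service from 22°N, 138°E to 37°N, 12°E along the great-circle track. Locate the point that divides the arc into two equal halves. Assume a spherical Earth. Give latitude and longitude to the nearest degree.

≈ 51°N, 83°E

From cos δ = sin φ₁ sin φ₂ + cos φ₁ cos φ₂ cos Δλ, the central angle is δ ≈ 1.782 rad (102.1°).
Interpolate at f = 1/2 with slerp weights a = sin((1−f)δ)/sin δ ≈ 0.795, b = sin(fδ)/sin δ ≈ 0.795.
p = a·p₁ + b·p₂ ≈ (0.073, 0.626, 0.777); φ = arcsin(p_z) ≈ 50.96°, λ = atan2(p_y, p_x) ≈ 83.32°.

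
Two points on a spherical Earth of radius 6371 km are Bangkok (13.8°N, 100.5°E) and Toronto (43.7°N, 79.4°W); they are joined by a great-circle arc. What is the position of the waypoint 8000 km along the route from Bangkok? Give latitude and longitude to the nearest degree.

Convert each endpoint to a unit vector on the sphere (x = cos φ cos λ, y = cos φ sin λ, z = sin φ).
The central angle between the endpoints is δ = arccos(p₁·p₂) ≈ 2.138 rad (122.5°). The total great-circle distance is δ·R ≈ 2.138 × 6371 ≈ 13621 km, so the target fraction is f = 8000/13621 ≈ 0.587.
Interpolate at f ≈ 0.587 with slerp weights a = sin((1−f)δ)/sin δ ≈ 0.916, b = sin(fδ)/sin δ ≈ 1.127.
p = a·p₁ + b·p₂ ≈ (-0.012, 0.073, 0.997); φ = arcsin(p_z) ≈ 85.74°, λ = atan2(p_y, p_x) ≈ 99.40°.

≈ 86°N, 99°E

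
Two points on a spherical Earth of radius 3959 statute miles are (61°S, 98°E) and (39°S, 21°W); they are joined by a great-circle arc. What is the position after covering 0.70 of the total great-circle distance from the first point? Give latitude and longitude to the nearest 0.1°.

≈ (56.3°S, 4.3°W)

Write both endpoints as unit vectors p₁, p₂ with components (cos φ cos λ, cos φ sin λ, sin φ).
The central angle between the endpoints is δ = arccos(p₁·p₂) ≈ 1.194 rad (68.4°).
Interpolate at f = 0.70 with slerp weights a = sin((1−f)δ)/sin δ ≈ 0.377, b = sin(fδ)/sin δ ≈ 0.798.
p = a·p₁ + b·p₂ ≈ (0.553, -0.041, -0.832); φ = arcsin(p_z) ≈ -56.29°, λ = atan2(p_y, p_x) ≈ -4.25°.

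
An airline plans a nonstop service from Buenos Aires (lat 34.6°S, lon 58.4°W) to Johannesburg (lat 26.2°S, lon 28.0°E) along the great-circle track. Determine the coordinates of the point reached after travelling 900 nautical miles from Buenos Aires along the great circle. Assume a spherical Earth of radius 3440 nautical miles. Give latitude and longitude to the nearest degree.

≈ lat 38°S, lon 40°W

Write both endpoints as unit vectors p₁, p₂ with components (cos φ cos λ, cos φ sin λ, sin φ).
The central angle between the endpoints is δ = arccos(p₁·p₂) ≈ 1.269 rad (72.7°). The total great-circle distance is δ·R ≈ 1.269 × 3440 ≈ 4366 nmi, so the target fraction is f = 900/4366 ≈ 0.206.
Interpolate at f ≈ 0.206 with slerp weights a = sin((1−f)δ)/sin δ ≈ 0.885, b = sin(fδ)/sin δ ≈ 0.271.
p = a·p₁ + b·p₂ ≈ (0.597, -0.507, -0.622); φ = arcsin(p_z) ≈ -38.49°, λ = atan2(p_y, p_x) ≈ -40.35°.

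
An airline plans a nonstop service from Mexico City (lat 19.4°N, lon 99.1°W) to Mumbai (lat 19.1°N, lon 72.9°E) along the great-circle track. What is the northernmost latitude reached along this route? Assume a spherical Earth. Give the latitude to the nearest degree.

The great circle lies in the plane with unit normal n̂ = (p₁ × p₂)/|p₁ × p₂|.
Here n̂_z ≈ +0.196; the vertex latitude is φ_max = arccos|n̂_z| ≈ 78.7°.
Check via Clairaut: cos φ_max = |cos φ₁| · sin C = cos(19.4°)·sin(12.0°) ≈ 0.196, again giving ≈ 78.7°.

≈ 79°N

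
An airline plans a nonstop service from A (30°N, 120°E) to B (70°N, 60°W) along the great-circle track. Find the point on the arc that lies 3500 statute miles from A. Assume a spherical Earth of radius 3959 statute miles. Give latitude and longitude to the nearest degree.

≈ (81°N, 120°E)

From cos δ = sin φ₁ sin φ₂ + cos φ₁ cos φ₂ cos Δλ, the central angle is δ ≈ 1.396 rad (80.0°). The total great-circle distance is δ·R ≈ 1.396 × 3959 ≈ 5528 mi, so the target fraction is f = 3500/5528 ≈ 0.633.
Interpolate at f ≈ 0.633 with slerp weights a = sin((1−f)δ)/sin δ ≈ 0.498, b = sin(fδ)/sin δ ≈ 0.785.
p = a·p₁ + b·p₂ ≈ (-0.081, 0.141, 0.987); φ = arcsin(p_z) ≈ 80.65°, λ = atan2(p_y, p_x) ≈ 120.00°.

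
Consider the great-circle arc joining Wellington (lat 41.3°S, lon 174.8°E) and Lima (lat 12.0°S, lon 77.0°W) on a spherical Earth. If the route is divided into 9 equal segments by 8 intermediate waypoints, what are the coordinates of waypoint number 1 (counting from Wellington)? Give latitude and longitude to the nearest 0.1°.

≈ lat 44.3°S, lon 171.3°W

Convert each endpoint to a unit vector on the sphere (x = cos φ cos λ, y = cos φ sin λ, z = sin φ).
The central angle between the endpoints is δ = arccos(p₁·p₂) ≈ 1.663 rad (95.3°).
Interpolate at f = 1/9 with slerp weights a = sin((1−f)δ)/sin δ ≈ 1.000, b = sin(fδ)/sin δ ≈ 0.185.
p = a·p₁ + b·p₂ ≈ (-0.708, -0.108, -0.698); φ = arcsin(p_z) ≈ -44.30°, λ = atan2(p_y, p_x) ≈ -171.34°.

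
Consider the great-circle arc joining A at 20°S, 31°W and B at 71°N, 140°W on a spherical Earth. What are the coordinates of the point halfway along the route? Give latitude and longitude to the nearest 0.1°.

Write both endpoints as unit vectors p₁, p₂ with components (cos φ cos λ, cos φ sin λ, sin φ).
The central angle between the endpoints is δ = arccos(p₁·p₂) ≈ 2.008 rad (115.0°).
Interpolate at f = 1/2 with slerp weights a = sin((1−f)δ)/sin δ ≈ 0.931, b = sin(fδ)/sin δ ≈ 0.931.
p = a·p₁ + b·p₂ ≈ (0.518, -0.645, 0.562); φ = arcsin(p_z) ≈ 34.18°, λ = atan2(p_y, p_x) ≈ -51.27°.

≈ 34.2°N, 51.3°W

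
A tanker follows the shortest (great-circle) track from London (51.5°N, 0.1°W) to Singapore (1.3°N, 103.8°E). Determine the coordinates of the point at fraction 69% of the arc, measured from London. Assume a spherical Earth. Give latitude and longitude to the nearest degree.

From cos δ = sin φ₁ sin φ₂ + cos φ₁ cos φ₂ cos Δλ, the central angle is δ ≈ 1.703 rad (97.6°).
Interpolate at f = 0.69 with slerp weights a = sin((1−f)δ)/sin δ ≈ 0.508, b = sin(fδ)/sin δ ≈ 0.931.
p = a·p₁ + b·p₂ ≈ (0.094, 0.903, 0.419); φ = arcsin(p_z) ≈ 24.76°, λ = atan2(p_y, p_x) ≈ 84.04°.

≈ (25°N, 84°E)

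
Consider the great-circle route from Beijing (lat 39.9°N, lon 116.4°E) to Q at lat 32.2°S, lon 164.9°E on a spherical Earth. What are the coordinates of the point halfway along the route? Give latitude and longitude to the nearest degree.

Write both endpoints as unit vectors p₁, p₂ with components (cos φ cos λ, cos φ sin λ, sin φ).
The central angle between the endpoints is δ = arccos(p₁·p₂) ≈ 1.482 rad (84.9°).
Interpolate at f = 1/2 with slerp weights a = sin((1−f)δ)/sin δ ≈ 0.678, b = sin(fδ)/sin δ ≈ 0.678.
p = a·p₁ + b·p₂ ≈ (-0.785, 0.615, 0.074); φ = arcsin(p_z) ≈ 4.22°, λ = atan2(p_y, p_x) ≈ 141.91°.

≈ lat 4°N, lon 142°E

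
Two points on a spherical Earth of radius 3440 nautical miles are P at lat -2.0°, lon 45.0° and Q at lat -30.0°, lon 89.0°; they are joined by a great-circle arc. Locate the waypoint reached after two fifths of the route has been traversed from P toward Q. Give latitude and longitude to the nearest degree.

≈ lat -14°, lon 61°

Convert each endpoint to a unit vector on the sphere (x = cos φ cos λ, y = cos φ sin λ, z = sin φ).
The central angle between the endpoints is δ = arccos(p₁·p₂) ≈ 0.876 rad (50.2°).
Interpolate at f = 2/5 with slerp weights a = sin((1−f)δ)/sin δ ≈ 0.653, b = sin(fδ)/sin δ ≈ 0.447.
p = a·p₁ + b·p₂ ≈ (0.468, 0.849, -0.246); φ = arcsin(p_z) ≈ -14.26°, λ = atan2(p_y, p_x) ≈ 61.10°.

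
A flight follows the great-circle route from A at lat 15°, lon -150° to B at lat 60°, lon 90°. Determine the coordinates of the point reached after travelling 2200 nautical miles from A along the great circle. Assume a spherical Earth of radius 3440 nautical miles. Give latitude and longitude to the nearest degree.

≈ lat 47°, lon -172°

Convert each endpoint to a unit vector on the sphere (x = cos φ cos λ, y = cos φ sin λ, z = sin φ).
The central angle between the endpoints is δ = arccos(p₁·p₂) ≈ 1.588 rad (91.0°). The total great-circle distance is δ·R ≈ 1.588 × 3440 ≈ 5463 nmi, so the target fraction is f = 2200/5463 ≈ 0.403.
Interpolate at f ≈ 0.403 with slerp weights a = sin((1−f)δ)/sin δ ≈ 0.813, b = sin(fδ)/sin δ ≈ 0.597.
p = a·p₁ + b·p₂ ≈ (-0.680, -0.094, 0.727); φ = arcsin(p_z) ≈ 46.66°, λ = atan2(p_y, p_x) ≈ -172.12°.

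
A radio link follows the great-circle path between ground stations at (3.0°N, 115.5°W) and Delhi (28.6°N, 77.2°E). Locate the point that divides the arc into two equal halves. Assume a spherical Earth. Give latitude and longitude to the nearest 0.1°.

From cos δ = sin φ₁ sin φ₂ + cos φ₁ cos φ₂ cos Δλ, the central angle is δ ≈ 2.550 rad (146.1°).
Interpolate at f = 1/2 with slerp weights a = sin((1−f)δ)/sin δ ≈ 1.716, b = sin(fδ)/sin δ ≈ 1.716.
p = a·p₁ + b·p₂ ≈ (-0.404, -0.078, 0.911); φ = arcsin(p_z) ≈ 65.71°, λ = atan2(p_y, p_x) ≈ -169.13°.

≈ (65.7°N, 169.1°W)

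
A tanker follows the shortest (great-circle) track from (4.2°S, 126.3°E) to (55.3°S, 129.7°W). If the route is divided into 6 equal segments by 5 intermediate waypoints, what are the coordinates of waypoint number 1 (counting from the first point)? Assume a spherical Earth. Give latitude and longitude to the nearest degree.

≈ (17°S, 135°E)

Convert each endpoint to a unit vector on the sphere (x = cos φ cos λ, y = cos φ sin λ, z = sin φ).
The central angle between the endpoints is δ = arccos(p₁·p₂) ≈ 1.648 rad (94.4°).
Interpolate at f = 1/6 with slerp weights a = sin((1−f)δ)/sin δ ≈ 0.983, b = sin(fδ)/sin δ ≈ 0.272.
p = a·p₁ + b·p₂ ≈ (-0.680, 0.671, -0.296); φ = arcsin(p_z) ≈ -17.20°, λ = atan2(p_y, p_x) ≈ 135.35°.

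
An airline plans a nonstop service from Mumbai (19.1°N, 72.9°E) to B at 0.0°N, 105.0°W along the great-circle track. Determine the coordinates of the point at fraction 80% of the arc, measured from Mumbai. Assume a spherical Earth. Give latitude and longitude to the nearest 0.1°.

Write both endpoints as unit vectors p₁, p₂ with components (cos φ cos λ, cos φ sin λ, sin φ).
The central angle between the endpoints is δ = arccos(p₁·p₂) ≈ 2.806 rad (160.8°).
Interpolate at f = 0.80 with slerp weights a = sin((1−f)δ)/sin δ ≈ 1.618, b = sin(fδ)/sin δ ≈ 2.374.
p = a·p₁ + b·p₂ ≈ (-0.165, -0.832, 0.529); φ = arcsin(p_z) ≈ 31.96°, λ = atan2(p_y, p_x) ≈ -101.21°.

≈ 32.0°N, 101.2°W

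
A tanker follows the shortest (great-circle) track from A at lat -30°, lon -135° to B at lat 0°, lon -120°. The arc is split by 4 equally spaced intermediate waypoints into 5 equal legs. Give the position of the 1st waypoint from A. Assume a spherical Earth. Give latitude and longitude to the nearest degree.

From cos δ = sin φ₁ sin φ₂ + cos φ₁ cos φ₂ cos Δλ, the central angle is δ ≈ 0.580 rad (33.2°).
Interpolate at f = 1/5 with slerp weights a = sin((1−f)δ)/sin δ ≈ 0.817, b = sin(fδ)/sin δ ≈ 0.211.
p = a·p₁ + b·p₂ ≈ (-0.606, -0.683, -0.408); φ = arcsin(p_z) ≈ -24.10°, λ = atan2(p_y, p_x) ≈ -131.57°.

≈ lat -24°, lon -132°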